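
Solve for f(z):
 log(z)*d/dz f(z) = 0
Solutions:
 f(z) = C1


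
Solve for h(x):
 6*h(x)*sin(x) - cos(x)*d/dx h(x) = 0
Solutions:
 h(x) = C1/cos(x)^6


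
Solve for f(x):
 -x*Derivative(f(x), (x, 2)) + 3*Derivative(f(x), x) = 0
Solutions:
 f(x) = C1 + C2*x^4


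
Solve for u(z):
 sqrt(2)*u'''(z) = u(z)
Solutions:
 u(z) = C3*exp(2^(5/6)*z/2) + (C1*sin(2^(5/6)*sqrt(3)*z/4) + C2*cos(2^(5/6)*sqrt(3)*z/4))*exp(-2^(5/6)*z/4)


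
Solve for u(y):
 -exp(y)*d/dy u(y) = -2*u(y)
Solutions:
 u(y) = C1*exp(-2*exp(-y))


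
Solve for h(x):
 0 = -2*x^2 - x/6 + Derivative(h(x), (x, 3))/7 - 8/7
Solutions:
 h(x) = C1 + C2*x + C3*x^2 + 7*x^5/30 + 7*x^4/144 + 4*x^3/3


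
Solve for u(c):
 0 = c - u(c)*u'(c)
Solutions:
 u(c) = -sqrt(C1 + c^2)
 u(c) = sqrt(C1 + c^2)


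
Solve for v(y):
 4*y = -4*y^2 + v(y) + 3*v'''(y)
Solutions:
 v(y) = C3*exp(-3^(2/3)*y/3) + 4*y^2 + 4*y + (C1*sin(3^(1/6)*y/2) + C2*cos(3^(1/6)*y/2))*exp(3^(2/3)*y/6)


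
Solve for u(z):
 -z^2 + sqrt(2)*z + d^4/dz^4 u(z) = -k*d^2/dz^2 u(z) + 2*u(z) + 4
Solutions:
 u(z) = C1*exp(-sqrt(2)*z*sqrt(-k - sqrt(k^2 + 8))/2) + C2*exp(sqrt(2)*z*sqrt(-k - sqrt(k^2 + 8))/2) + C3*exp(-sqrt(2)*z*sqrt(-k + sqrt(k^2 + 8))/2) + C4*exp(sqrt(2)*z*sqrt(-k + sqrt(k^2 + 8))/2) - k/2 - z^2/2 + sqrt(2)*z/2 - 2


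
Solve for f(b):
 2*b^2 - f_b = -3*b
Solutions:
 f(b) = C1 + 2*b^3/3 + 3*b^2/2


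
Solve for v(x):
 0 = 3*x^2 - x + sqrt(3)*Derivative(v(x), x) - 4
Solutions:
 v(x) = C1 - sqrt(3)*x^3/3 + sqrt(3)*x^2/6 + 4*sqrt(3)*x/3


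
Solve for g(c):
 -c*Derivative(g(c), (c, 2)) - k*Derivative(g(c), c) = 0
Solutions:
 g(c) = C1 + c^(1 - re(k))*(C2*sin(log(c)*Abs(im(k))) + C3*cos(log(c)*im(k)))


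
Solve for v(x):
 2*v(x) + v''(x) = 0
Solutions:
 v(x) = C1*sin(sqrt(2)*x) + C2*cos(sqrt(2)*x)


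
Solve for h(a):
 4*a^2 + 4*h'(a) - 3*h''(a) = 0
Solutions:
 h(a) = C1 + C2*exp(4*a/3) - a^3/3 - 3*a^2/4 - 9*a/8


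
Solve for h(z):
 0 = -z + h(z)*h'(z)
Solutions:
 h(z) = -sqrt(C1 + z^2)
 h(z) = sqrt(C1 + z^2)


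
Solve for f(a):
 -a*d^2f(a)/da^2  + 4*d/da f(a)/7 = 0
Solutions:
 f(a) = C1 + C2*a^(11/7)


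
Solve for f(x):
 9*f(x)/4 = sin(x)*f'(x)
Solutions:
 f(x) = C1*(cos(x) - 1)^(9/8)/(cos(x) + 1)^(9/8)


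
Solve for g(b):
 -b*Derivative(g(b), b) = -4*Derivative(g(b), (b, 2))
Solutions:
 g(b) = C1 + C2*erfi(sqrt(2)*b/4)


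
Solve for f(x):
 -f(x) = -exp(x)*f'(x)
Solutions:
 f(x) = C1*exp(-exp(-x))


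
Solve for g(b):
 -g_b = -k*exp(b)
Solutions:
 g(b) = C1 + k*exp(b)


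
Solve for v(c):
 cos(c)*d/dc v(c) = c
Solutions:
 v(c) = C1 + Integral(c/cos(c), c)


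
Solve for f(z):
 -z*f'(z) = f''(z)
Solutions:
 f(z) = C1 + C2*erf(sqrt(2)*z/2)


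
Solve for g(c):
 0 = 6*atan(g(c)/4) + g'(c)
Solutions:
 Integral(1/atan(_y/4), (_y, g(c))) = C1 - 6*c


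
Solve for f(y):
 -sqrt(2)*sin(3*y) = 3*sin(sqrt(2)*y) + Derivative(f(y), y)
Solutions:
 f(y) = C1 + sqrt(2)*cos(3*y)/3 + 3*sqrt(2)*cos(sqrt(2)*y)/2


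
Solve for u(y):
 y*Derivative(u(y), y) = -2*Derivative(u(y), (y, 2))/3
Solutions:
 u(y) = C1 + C2*erf(sqrt(3)*y/2)


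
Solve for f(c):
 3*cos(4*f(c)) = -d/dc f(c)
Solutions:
 f(c) = -asin((C1 + exp(24*c))/(C1 - exp(24*c)))/4 + pi/4
 f(c) = asin((C1 + exp(24*c))/(C1 - exp(24*c)))/4


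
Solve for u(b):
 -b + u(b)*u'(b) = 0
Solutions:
 u(b) = -sqrt(C1 + b^2)
 u(b) = sqrt(C1 + b^2)


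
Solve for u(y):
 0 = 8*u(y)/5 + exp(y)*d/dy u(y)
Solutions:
 u(y) = C1*exp(8*exp(-y)/5)


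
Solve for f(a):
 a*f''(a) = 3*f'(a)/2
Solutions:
 f(a) = C1 + C2*a^(5/2)


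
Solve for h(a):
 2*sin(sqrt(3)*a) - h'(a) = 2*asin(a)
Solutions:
 h(a) = C1 - 2*a*asin(a) - 2*sqrt(1 - a^2) - 2*sqrt(3)*cos(sqrt(3)*a)/3


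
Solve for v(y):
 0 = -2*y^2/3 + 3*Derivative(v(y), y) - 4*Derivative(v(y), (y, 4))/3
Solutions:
 v(y) = C1 + C4*exp(2^(1/3)*3^(2/3)*y/2) + 2*y^3/27 + (C2*sin(3*2^(1/3)*3^(1/6)*y/4) + C3*cos(3*2^(1/3)*3^(1/6)*y/4))*exp(-2^(1/3)*3^(2/3)*y/4)


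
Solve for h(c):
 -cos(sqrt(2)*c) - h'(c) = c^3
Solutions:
 h(c) = C1 - c^4/4 - sqrt(2)*sin(sqrt(2)*c)/2


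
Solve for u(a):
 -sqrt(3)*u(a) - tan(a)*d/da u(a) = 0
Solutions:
 u(a) = C1/sin(a)^(sqrt(3))


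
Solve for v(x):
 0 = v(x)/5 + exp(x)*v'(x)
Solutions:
 v(x) = C1*exp(exp(-x)/5)


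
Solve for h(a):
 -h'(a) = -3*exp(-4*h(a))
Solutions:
 h(a) = log(-I*(C1 + 12*a)^(1/4))
 h(a) = log(I*(C1 + 12*a)^(1/4))
 h(a) = log(-(C1 + 12*a)^(1/4))
 h(a) = log(C1 + 12*a)/4


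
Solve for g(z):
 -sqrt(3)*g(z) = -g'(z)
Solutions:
 g(z) = C1*exp(sqrt(3)*z)


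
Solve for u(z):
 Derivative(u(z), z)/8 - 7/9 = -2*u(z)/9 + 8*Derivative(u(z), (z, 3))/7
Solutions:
 u(z) = C1*exp(-21^(1/3)*z*(21^(1/3)/(5*sqrt(163) + 64)^(1/3) + (5*sqrt(163) + 64)^(1/3))/48)*sin(3^(1/6)*7^(1/3)*z*(-3^(2/3)*(5*sqrt(163) + 64)^(1/3) + 3*7^(1/3)/(5*sqrt(163) + 64)^(1/3))/48) + C2*exp(-21^(1/3)*z*(21^(1/3)/(5*sqrt(163) + 64)^(1/3) + (5*sqrt(163) + 64)^(1/3))/48)*cos(3^(1/6)*7^(1/3)*z*(-3^(2/3)*(5*sqrt(163) + 64)^(1/3) + 3*7^(1/3)/(5*sqrt(163) + 64)^(1/3))/48) + C3*exp(21^(1/3)*z*(21^(1/3)/(5*sqrt(163) + 64)^(1/3) + (5*sqrt(163) + 64)^(1/3))/24) + 7/2


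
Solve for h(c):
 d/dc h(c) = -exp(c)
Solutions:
 h(c) = C1 - exp(c)


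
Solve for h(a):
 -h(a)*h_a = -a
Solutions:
 h(a) = -sqrt(C1 + a^2)
 h(a) = sqrt(C1 + a^2)


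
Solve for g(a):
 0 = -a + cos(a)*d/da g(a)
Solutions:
 g(a) = C1 + Integral(a/cos(a), a)


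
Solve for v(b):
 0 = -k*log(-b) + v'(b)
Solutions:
 v(b) = C1 + b*k*log(-b) - b*k


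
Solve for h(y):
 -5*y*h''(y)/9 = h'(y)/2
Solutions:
 h(y) = C1 + C2*y^(1/10)


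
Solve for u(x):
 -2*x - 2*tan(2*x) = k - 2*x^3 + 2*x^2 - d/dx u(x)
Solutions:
 u(x) = C1 + k*x - x^4/2 + 2*x^3/3 + x^2 - log(cos(2*x))


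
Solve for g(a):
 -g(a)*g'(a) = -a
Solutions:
 g(a) = -sqrt(C1 + a^2)
 g(a) = sqrt(C1 + a^2)


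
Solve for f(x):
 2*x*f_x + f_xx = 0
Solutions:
 f(x) = C1 + C2*erf(x)


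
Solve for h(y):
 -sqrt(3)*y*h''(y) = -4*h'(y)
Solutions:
 h(y) = C1 + C2*y^(1 + 4*sqrt(3)/3)


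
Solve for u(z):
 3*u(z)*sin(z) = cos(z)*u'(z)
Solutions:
 u(z) = C1/cos(z)^3


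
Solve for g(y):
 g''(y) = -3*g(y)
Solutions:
 g(y) = C1*sin(sqrt(3)*y) + C2*cos(sqrt(3)*y)


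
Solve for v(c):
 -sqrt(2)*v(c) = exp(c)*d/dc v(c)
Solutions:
 v(c) = C1*exp(sqrt(2)*exp(-c))


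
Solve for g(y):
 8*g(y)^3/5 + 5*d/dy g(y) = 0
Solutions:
 g(y) = -5*sqrt(2)*sqrt(-1/(C1 - 8*y))/2
 g(y) = 5*sqrt(2)*sqrt(-1/(C1 - 8*y))/2


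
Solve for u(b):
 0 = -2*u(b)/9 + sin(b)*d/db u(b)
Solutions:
 u(b) = C1*(cos(b) - 1)^(1/9)/(cos(b) + 1)^(1/9)


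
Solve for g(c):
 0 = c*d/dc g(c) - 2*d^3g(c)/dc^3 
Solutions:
 g(c) = C1 + Integral(C2*airyai(2^(2/3)*c/2) + C3*airybi(2^(2/3)*c/2), c)


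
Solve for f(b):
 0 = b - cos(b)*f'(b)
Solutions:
 f(b) = C1 + Integral(b/cos(b), b)


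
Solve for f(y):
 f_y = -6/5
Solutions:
 f(y) = C1 - 6*y/5


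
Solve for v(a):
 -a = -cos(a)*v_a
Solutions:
 v(a) = C1 + Integral(a/cos(a), a)


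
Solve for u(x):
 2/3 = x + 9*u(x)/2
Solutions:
 u(x) = 4/27 - 2*x/9


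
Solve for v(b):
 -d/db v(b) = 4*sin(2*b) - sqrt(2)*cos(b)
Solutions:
 v(b) = C1 + sqrt(2)*sin(b) + 2*cos(2*b)


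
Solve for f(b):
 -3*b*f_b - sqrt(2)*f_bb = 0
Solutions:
 f(b) = C1 + C2*erf(2^(1/4)*sqrt(3)*b/2)


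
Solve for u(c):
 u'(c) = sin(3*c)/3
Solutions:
 u(c) = C1 - cos(3*c)/9


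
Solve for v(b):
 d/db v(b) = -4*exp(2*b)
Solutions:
 v(b) = C1 - 2*exp(2*b)


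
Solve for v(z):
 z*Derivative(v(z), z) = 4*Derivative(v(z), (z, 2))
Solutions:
 v(z) = C1 + C2*erfi(sqrt(2)*z/4)


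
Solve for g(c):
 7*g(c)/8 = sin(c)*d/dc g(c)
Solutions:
 g(c) = C1*(cos(c) - 1)^(7/16)/(cos(c) + 1)^(7/16)


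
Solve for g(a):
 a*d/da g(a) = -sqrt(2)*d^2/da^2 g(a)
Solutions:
 g(a) = C1 + C2*erf(2^(1/4)*a/2)


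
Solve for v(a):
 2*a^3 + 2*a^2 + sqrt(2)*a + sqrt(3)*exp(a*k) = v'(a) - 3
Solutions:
 v(a) = C1 + a^4/2 + 2*a^3/3 + sqrt(2)*a^2/2 + 3*a + sqrt(3)*exp(a*k)/k


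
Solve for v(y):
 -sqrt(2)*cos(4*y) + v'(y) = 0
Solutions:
 v(y) = C1 + sqrt(2)*sin(4*y)/4


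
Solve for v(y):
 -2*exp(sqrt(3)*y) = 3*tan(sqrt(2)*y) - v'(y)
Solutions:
 v(y) = C1 + 2*sqrt(3)*exp(sqrt(3)*y)/3 - 3*sqrt(2)*log(cos(sqrt(2)*y))/2


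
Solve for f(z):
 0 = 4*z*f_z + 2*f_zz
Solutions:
 f(z) = C1 + C2*erf(z)


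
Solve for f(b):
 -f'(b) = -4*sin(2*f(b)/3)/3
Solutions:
 -4*b/3 + 3*log(cos(2*f(b)/3) - 1)/4 - 3*log(cos(2*f(b)/3) + 1)/4 = C1


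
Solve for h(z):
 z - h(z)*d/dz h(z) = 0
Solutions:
 h(z) = -sqrt(C1 + z^2)
 h(z) = sqrt(C1 + z^2)


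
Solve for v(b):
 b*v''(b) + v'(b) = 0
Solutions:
 v(b) = C1 + C2*log(b)


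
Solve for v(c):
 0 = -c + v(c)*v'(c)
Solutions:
 v(c) = -sqrt(C1 + c^2)
 v(c) = sqrt(C1 + c^2)


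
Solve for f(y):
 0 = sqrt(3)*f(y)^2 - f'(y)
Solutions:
 f(y) = -1/(C1 + sqrt(3)*y)


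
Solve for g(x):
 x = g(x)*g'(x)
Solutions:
 g(x) = -sqrt(C1 + x^2)
 g(x) = sqrt(C1 + x^2)


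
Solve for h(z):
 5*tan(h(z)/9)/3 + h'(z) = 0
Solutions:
 h(z) = -9*asin(C1*exp(-5*z/27)) + 9*pi
 h(z) = 9*asin(C1*exp(-5*z/27))


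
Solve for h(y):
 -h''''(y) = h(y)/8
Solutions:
 h(y) = (C1*sin(2^(3/4)*y/4) + C2*cos(2^(3/4)*y/4))*exp(-2^(3/4)*y/4) + (C3*sin(2^(3/4)*y/4) + C4*cos(2^(3/4)*y/4))*exp(2^(3/4)*y/4)


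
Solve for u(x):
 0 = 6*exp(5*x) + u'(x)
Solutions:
 u(x) = C1 - 6*exp(5*x)/5


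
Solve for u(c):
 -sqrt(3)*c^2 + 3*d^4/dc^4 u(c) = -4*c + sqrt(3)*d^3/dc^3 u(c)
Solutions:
 u(c) = C1 + C2*c + C3*c^2 + C4*exp(sqrt(3)*c/3) - c^5/60 - sqrt(3)*c^4/36 - c^3/3


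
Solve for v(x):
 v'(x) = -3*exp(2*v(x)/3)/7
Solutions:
 v(x) = 3*log(-sqrt(-1/(C1 - 3*x))) - 3*log(2) + 3*log(42)/2
 v(x) = 3*log(-1/(C1 - 3*x))/2 - 3*log(2) + 3*log(42)/2


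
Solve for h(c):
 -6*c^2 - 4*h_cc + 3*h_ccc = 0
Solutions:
 h(c) = C1 + C2*c + C3*exp(4*c/3) - c^4/8 - 3*c^3/8 - 27*c^2/32


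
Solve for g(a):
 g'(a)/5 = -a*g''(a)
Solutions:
 g(a) = C1 + C2*a^(4/5)


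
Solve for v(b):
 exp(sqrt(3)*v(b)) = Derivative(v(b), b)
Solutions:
 v(b) = sqrt(3)*(2*log(-1/(C1 + b)) - log(3))/6


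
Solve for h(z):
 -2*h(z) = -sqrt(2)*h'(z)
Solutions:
 h(z) = C1*exp(sqrt(2)*z)


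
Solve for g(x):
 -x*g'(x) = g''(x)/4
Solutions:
 g(x) = C1 + C2*erf(sqrt(2)*x)


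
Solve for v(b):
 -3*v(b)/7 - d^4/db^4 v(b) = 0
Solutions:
 v(b) = (C1*sin(sqrt(2)*3^(1/4)*7^(3/4)*b/14) + C2*cos(sqrt(2)*3^(1/4)*7^(3/4)*b/14))*exp(-sqrt(2)*3^(1/4)*7^(3/4)*b/14) + (C3*sin(sqrt(2)*3^(1/4)*7^(3/4)*b/14) + C4*cos(sqrt(2)*3^(1/4)*7^(3/4)*b/14))*exp(sqrt(2)*3^(1/4)*7^(3/4)*b/14)


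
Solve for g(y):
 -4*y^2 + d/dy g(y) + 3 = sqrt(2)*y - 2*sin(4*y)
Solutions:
 g(y) = C1 + 4*y^3/3 + sqrt(2)*y^2/2 - 3*y + cos(4*y)/2


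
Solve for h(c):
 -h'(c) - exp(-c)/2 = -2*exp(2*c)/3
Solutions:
 h(c) = C1 + exp(2*c)/3 + exp(-c)/2


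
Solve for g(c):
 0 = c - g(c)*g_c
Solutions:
 g(c) = -sqrt(C1 + c^2)
 g(c) = sqrt(C1 + c^2)


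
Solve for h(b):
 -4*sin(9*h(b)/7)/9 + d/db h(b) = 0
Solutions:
 -4*b/9 + 7*log(cos(9*h(b)/7) - 1)/18 - 7*log(cos(9*h(b)/7) + 1)/18 = C1


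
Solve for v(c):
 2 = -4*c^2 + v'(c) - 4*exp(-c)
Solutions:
 v(c) = C1 + 4*c^3/3 + 2*c - 4*exp(-c)


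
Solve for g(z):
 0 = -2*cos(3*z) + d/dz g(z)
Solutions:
 g(z) = C1 + 2*sin(3*z)/3


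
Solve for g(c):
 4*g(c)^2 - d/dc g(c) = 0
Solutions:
 g(c) = -1/(C1 + 4*c)


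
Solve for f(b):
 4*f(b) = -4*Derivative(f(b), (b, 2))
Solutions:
 f(b) = C1*sin(b) + C2*cos(b)


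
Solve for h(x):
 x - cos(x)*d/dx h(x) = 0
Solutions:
 h(x) = C1 + Integral(x/cos(x), x)


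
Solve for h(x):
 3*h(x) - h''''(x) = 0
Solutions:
 h(x) = C1*exp(-3^(1/4)*x) + C2*exp(3^(1/4)*x) + C3*sin(3^(1/4)*x) + C4*cos(3^(1/4)*x)


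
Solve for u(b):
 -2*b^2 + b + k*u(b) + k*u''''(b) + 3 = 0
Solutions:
 u(b) = C1*exp(-sqrt(2)*b*(1 - I)/2) + C2*exp(sqrt(2)*b*(1 - I)/2) + C3*exp(-sqrt(2)*b*(1 + I)/2) + C4*exp(sqrt(2)*b*(1 + I)/2) + 2*b^2/k - b/k - 3/k


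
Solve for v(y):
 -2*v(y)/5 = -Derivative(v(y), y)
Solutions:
 v(y) = C1*exp(2*y/5)


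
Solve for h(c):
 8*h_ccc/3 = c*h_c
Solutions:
 h(c) = C1 + Integral(C2*airyai(3^(1/3)*c/2) + C3*airybi(3^(1/3)*c/2), c)


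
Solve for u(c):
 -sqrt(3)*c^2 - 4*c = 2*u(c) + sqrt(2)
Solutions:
 u(c) = -sqrt(3)*c^2/2 - 2*c - sqrt(2)/2


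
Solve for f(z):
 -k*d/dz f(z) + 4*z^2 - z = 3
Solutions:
 f(z) = C1 + 4*z^3/(3*k) - z^2/(2*k) - 3*z/k


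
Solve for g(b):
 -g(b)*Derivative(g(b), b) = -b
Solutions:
 g(b) = -sqrt(C1 + b^2)
 g(b) = sqrt(C1 + b^2)


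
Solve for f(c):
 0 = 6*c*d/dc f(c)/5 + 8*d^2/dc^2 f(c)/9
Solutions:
 f(c) = C1 + C2*erf(3*sqrt(30)*c/20)


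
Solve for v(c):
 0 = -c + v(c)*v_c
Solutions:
 v(c) = -sqrt(C1 + c^2)
 v(c) = sqrt(C1 + c^2)


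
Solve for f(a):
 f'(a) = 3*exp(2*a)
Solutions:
 f(a) = C1 + 3*exp(2*a)/2


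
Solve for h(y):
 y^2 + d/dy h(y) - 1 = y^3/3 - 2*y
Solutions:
 h(y) = C1 + y^4/12 - y^3/3 - y^2 + y


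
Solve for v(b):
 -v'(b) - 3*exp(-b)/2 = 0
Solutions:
 v(b) = C1 + 3*exp(-b)/2


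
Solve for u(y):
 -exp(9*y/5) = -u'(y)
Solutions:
 u(y) = C1 + 5*exp(9*y/5)/9


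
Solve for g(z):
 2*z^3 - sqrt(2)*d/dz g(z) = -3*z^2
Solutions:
 g(z) = C1 + sqrt(2)*z^4/4 + sqrt(2)*z^3/2


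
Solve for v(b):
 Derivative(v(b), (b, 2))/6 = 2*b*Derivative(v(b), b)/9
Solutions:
 v(b) = C1 + C2*erfi(sqrt(6)*b/3)


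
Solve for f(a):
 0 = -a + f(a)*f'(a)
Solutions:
 f(a) = -sqrt(C1 + a^2)
 f(a) = sqrt(C1 + a^2)


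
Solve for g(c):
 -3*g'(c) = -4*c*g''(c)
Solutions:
 g(c) = C1 + C2*c^(7/4)


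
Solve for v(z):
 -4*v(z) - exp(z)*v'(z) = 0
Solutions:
 v(z) = C1*exp(4*exp(-z))


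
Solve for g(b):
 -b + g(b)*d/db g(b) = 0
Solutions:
 g(b) = -sqrt(C1 + b^2)
 g(b) = sqrt(C1 + b^2)


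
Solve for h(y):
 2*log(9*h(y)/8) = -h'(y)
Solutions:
 -Integral(1/(-log(_y) - 2*log(3) + 3*log(2)), (_y, h(y)))/2 = C1 - y


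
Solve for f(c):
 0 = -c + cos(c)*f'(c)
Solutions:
 f(c) = C1 + Integral(c/cos(c), c)


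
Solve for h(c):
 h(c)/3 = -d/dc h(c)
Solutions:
 h(c) = C1*exp(-c/3)


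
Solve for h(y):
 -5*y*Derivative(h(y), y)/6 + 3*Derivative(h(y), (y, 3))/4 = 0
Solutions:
 h(y) = C1 + Integral(C2*airyai(30^(1/3)*y/3) + C3*airybi(30^(1/3)*y/3), y)


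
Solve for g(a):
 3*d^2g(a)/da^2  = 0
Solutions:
 g(a) = C1 + C2*a


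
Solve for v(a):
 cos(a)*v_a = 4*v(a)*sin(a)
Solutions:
 v(a) = C1/cos(a)^4


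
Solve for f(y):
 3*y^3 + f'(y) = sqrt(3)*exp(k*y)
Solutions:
 f(y) = C1 - 3*y^4/4 + sqrt(3)*exp(k*y)/k


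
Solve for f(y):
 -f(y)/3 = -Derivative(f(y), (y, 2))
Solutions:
 f(y) = C1*exp(-sqrt(3)*y/3) + C2*exp(sqrt(3)*y/3)


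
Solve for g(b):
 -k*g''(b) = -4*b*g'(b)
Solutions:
 g(b) = C1 + C2*erf(sqrt(2)*b*sqrt(-1/k))/sqrt(-1/k)


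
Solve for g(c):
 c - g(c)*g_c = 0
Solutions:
 g(c) = -sqrt(C1 + c^2)
 g(c) = sqrt(C1 + c^2)


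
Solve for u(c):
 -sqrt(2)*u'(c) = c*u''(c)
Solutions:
 u(c) = C1 + C2*c^(1 - sqrt(2))


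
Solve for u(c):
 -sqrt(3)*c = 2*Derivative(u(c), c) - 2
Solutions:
 u(c) = C1 - sqrt(3)*c^2/4 + c


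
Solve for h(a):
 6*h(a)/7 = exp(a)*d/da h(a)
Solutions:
 h(a) = C1*exp(-6*exp(-a)/7)


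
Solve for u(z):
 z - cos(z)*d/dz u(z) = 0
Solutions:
 u(z) = C1 + Integral(z/cos(z), z)


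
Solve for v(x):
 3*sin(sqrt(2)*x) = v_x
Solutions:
 v(x) = C1 - 3*sqrt(2)*cos(sqrt(2)*x)/2


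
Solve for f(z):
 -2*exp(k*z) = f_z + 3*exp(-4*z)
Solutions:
 f(z) = C1 + 3*exp(-4*z)/4 - 2*exp(k*z)/k


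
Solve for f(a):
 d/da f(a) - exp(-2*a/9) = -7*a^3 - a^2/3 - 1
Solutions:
 f(a) = C1 - 7*a^4/4 - a^3/9 - a - 9*exp(-2*a/9)/2


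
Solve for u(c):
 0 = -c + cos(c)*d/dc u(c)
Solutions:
 u(c) = C1 + Integral(c/cos(c), c)


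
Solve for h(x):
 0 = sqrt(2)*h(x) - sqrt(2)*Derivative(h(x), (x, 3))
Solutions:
 h(x) = C3*exp(x) + (C1*sin(sqrt(3)*x/2) + C2*cos(sqrt(3)*x/2))*exp(-x/2)


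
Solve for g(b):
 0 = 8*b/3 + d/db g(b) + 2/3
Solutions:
 g(b) = C1 - 4*b^2/3 - 2*b/3


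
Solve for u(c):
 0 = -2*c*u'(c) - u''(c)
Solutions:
 u(c) = C1 + C2*erf(c)


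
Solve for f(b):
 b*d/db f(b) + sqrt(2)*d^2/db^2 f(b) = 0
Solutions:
 f(b) = C1 + C2*erf(2^(1/4)*b/2)


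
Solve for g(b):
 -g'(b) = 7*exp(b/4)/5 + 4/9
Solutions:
 g(b) = C1 - 4*b/9 - 28*exp(b/4)/5


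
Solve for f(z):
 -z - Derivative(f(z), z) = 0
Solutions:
 f(z) = C1 - z^2/2


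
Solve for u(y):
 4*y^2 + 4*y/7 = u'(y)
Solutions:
 u(y) = C1 + 4*y^3/3 + 2*y^2/7


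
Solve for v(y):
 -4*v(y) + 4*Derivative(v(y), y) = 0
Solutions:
 v(y) = C1*exp(y)


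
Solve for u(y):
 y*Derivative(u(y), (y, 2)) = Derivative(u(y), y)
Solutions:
 u(y) = C1 + C2*y^2


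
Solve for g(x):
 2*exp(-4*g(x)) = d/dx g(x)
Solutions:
 g(x) = log(-I*(C1 + 8*x)^(1/4))
 g(x) = log(I*(C1 + 8*x)^(1/4))
 g(x) = log(-(C1 + 8*x)^(1/4))
 g(x) = log(C1 + 8*x)/4


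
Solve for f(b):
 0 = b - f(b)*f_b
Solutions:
 f(b) = -sqrt(C1 + b^2)
 f(b) = sqrt(C1 + b^2)


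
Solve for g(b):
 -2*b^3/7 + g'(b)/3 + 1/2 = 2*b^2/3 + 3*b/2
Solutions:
 g(b) = C1 + 3*b^4/14 + 2*b^3/3 + 9*b^2/4 - 3*b/2


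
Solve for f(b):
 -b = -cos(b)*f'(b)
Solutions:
 f(b) = C1 + Integral(b/cos(b), b)


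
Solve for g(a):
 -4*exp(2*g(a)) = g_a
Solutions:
 g(a) = log(-sqrt(-1/(C1 - 4*a))) - log(2)/2
 g(a) = log(-1/(C1 - 4*a))/2 - log(2)/2


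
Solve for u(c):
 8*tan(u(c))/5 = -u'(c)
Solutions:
 u(c) = pi - asin(C1*exp(-8*c/5))
 u(c) = asin(C1*exp(-8*c/5))


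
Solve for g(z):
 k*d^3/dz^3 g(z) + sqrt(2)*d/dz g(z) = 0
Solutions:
 g(z) = C1 + C2*exp(-2^(1/4)*z*sqrt(-1/k)) + C3*exp(2^(1/4)*z*sqrt(-1/k))


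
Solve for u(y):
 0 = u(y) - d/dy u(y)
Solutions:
 u(y) = C1*exp(y)


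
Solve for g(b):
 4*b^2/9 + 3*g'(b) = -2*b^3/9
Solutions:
 g(b) = C1 - b^4/54 - 4*b^3/81


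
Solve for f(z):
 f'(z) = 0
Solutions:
 f(z) = C1


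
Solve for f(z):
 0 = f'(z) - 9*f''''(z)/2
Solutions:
 f(z) = C1 + C4*exp(6^(1/3)*z/3) + (C2*sin(2^(1/3)*3^(5/6)*z/6) + C3*cos(2^(1/3)*3^(5/6)*z/6))*exp(-6^(1/3)*z/6)


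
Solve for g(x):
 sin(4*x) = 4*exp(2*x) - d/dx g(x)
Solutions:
 g(x) = C1 + 2*exp(2*x) + cos(4*x)/4


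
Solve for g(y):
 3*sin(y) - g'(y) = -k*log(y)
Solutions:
 g(y) = C1 + k*y*(log(y) - 1) - 3*cos(y)


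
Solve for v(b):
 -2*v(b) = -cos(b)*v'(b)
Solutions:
 v(b) = C1*(sin(b) + 1)/(sin(b) - 1)


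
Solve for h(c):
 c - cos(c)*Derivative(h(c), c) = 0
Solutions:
 h(c) = C1 + Integral(c/cos(c), c)


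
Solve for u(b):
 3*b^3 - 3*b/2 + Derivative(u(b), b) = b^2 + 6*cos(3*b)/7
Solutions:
 u(b) = C1 - 3*b^4/4 + b^3/3 + 3*b^2/4 + 2*sin(3*b)/7


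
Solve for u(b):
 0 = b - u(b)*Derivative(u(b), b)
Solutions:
 u(b) = -sqrt(C1 + b^2)
 u(b) = sqrt(C1 + b^2)


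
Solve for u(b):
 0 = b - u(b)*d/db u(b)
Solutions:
 u(b) = -sqrt(C1 + b^2)
 u(b) = sqrt(C1 + b^2)


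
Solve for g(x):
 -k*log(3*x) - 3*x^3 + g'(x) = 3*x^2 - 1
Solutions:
 g(x) = C1 + k*x*log(x) - k*x + k*x*log(3) + 3*x^4/4 + x^3 - x


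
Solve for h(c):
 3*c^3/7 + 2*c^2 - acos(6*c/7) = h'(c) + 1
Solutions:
 h(c) = C1 + 3*c^4/28 + 2*c^3/3 - c*acos(6*c/7) - c + sqrt(49 - 36*c^2)/6


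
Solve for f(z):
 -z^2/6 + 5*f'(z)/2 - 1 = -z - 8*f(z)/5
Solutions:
 f(z) = C1*exp(-16*z/25) + 5*z^2/48 - 365*z/384 + 12965/6144


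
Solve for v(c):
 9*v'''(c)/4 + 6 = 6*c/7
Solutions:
 v(c) = C1 + C2*c + C3*c^2 + c^4/63 - 4*c^3/9


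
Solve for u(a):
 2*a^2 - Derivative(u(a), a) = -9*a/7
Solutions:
 u(a) = C1 + 2*a^3/3 + 9*a^2/14


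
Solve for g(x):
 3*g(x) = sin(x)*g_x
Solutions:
 g(x) = C1*(cos(x) - 1)^(3/2)/(cos(x) + 1)^(3/2)


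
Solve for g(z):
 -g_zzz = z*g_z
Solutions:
 g(z) = C1 + Integral(C2*airyai(-z) + C3*airybi(-z), z)


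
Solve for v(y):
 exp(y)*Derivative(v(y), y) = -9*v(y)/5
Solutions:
 v(y) = C1*exp(9*exp(-y)/5)


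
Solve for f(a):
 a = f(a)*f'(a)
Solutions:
 f(a) = -sqrt(C1 + a^2)
 f(a) = sqrt(C1 + a^2)


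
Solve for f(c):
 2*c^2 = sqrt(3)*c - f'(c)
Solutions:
 f(c) = C1 - 2*c^3/3 + sqrt(3)*c^2/2


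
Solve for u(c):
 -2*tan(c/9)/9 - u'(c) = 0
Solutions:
 u(c) = C1 + 2*log(cos(c/9))


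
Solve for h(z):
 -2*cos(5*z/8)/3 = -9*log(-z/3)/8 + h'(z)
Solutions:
 h(z) = C1 + 9*z*log(-z)/8 - 9*z*log(3)/8 - 9*z/8 - 16*sin(5*z/8)/15


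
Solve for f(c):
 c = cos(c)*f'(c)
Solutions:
 f(c) = C1 + Integral(c/cos(c), c)


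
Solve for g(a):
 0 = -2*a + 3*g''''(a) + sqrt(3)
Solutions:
 g(a) = C1 + C2*a + C3*a^2 + C4*a^3 + a^5/180 - sqrt(3)*a^4/72


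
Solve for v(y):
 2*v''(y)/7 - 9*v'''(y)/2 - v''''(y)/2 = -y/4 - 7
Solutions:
 v(y) = C1 + C2*y + C3*exp(y*(-63 + sqrt(4081))/14) + C4*exp(-y*(63 + sqrt(4081))/14) - 7*y^3/48 - 1225*y^2/64


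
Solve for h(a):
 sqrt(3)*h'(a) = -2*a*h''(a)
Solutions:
 h(a) = C1 + C2*a^(1 - sqrt(3)/2)


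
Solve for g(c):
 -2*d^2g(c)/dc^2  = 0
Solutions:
 g(c) = C1 + C2*c


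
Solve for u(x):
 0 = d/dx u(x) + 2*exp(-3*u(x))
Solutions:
 u(x) = log(C1 - 6*x)/3
 u(x) = log((-3^(1/3) - 3^(5/6)*I)*(C1 - 2*x)^(1/3)/2)
 u(x) = log((-3^(1/3) + 3^(5/6)*I)*(C1 - 2*x)^(1/3)/2)


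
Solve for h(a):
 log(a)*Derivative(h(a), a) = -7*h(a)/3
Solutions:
 h(a) = C1*exp(-7*li(a)/3)


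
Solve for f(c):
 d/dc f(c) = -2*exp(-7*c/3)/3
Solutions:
 f(c) = C1 + 2*exp(-7*c/3)/7


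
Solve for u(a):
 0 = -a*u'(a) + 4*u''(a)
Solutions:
 u(a) = C1 + C2*erfi(sqrt(2)*a/4)


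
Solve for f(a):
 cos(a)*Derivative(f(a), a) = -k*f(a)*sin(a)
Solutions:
 f(a) = C1*exp(k*log(cos(a)))


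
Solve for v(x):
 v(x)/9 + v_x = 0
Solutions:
 v(x) = C1*exp(-x/9)


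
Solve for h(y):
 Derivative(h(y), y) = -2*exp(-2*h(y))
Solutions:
 h(y) = log(-sqrt(C1 - 4*y))
 h(y) = log(C1 - 4*y)/2


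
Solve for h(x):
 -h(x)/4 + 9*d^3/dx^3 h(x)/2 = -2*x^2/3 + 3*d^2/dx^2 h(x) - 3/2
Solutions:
 h(x) = C1*exp(x*(-2^(1/3)*(9*sqrt(145) + 113)^(1/3) - 8*2^(2/3)/(9*sqrt(145) + 113)^(1/3) + 8)/36)*sin(2^(1/3)*sqrt(3)*x*(-(9*sqrt(145) + 113)^(1/3) + 8*2^(1/3)/(9*sqrt(145) + 113)^(1/3))/36) + C2*exp(x*(-2^(1/3)*(9*sqrt(145) + 113)^(1/3) - 8*2^(2/3)/(9*sqrt(145) + 113)^(1/3) + 8)/36)*cos(2^(1/3)*sqrt(3)*x*(-(9*sqrt(145) + 113)^(1/3) + 8*2^(1/3)/(9*sqrt(145) + 113)^(1/3))/36) + C3*exp(x*(8*2^(2/3)/(9*sqrt(145) + 113)^(1/3) + 4 + 2^(1/3)*(9*sqrt(145) + 113)^(1/3))/18) + 8*x^2/3 - 58


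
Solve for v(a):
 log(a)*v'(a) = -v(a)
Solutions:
 v(a) = C1*exp(-li(a))


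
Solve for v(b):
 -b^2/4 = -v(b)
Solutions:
 v(b) = b^2/4


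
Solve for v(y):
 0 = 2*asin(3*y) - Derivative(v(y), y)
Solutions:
 v(y) = C1 + 2*y*asin(3*y) + 2*sqrt(1 - 9*y^2)/3


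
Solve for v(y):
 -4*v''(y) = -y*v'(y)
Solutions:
 v(y) = C1 + C2*erfi(sqrt(2)*y/4)


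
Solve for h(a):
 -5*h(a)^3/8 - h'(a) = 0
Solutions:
 h(a) = -2*sqrt(-1/(C1 - 5*a))
 h(a) = 2*sqrt(-1/(C1 - 5*a))


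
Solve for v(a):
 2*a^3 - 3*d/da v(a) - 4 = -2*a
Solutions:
 v(a) = C1 + a^4/6 + a^2/3 - 4*a/3


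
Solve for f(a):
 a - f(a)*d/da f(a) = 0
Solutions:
 f(a) = -sqrt(C1 + a^2)
 f(a) = sqrt(C1 + a^2)


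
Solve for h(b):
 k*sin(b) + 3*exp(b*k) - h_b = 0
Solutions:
 h(b) = C1 - k*cos(b) + 3*exp(b*k)/k


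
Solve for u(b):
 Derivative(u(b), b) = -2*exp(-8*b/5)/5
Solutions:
 u(b) = C1 + exp(-8*b/5)/4


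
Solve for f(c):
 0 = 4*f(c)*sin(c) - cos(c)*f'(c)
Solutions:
 f(c) = C1/cos(c)^4


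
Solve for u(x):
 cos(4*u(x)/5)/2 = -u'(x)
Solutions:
 x/2 - 5*log(sin(4*u(x)/5) - 1)/8 + 5*log(sin(4*u(x)/5) + 1)/8 = C1


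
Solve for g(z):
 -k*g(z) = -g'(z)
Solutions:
 g(z) = C1*exp(k*z)


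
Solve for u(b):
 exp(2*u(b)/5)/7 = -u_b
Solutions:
 u(b) = 5*log(-sqrt(-1/(C1 - b))) - 5*log(2) + 5*log(70)/2
 u(b) = 5*log(-1/(C1 - b))/2 - 5*log(2) + 5*log(70)/2


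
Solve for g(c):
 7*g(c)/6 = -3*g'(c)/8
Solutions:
 g(c) = C1*exp(-28*c/9)


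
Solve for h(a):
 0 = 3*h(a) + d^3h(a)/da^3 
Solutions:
 h(a) = C3*exp(-3^(1/3)*a) + (C1*sin(3^(5/6)*a/2) + C2*cos(3^(5/6)*a/2))*exp(3^(1/3)*a/2)


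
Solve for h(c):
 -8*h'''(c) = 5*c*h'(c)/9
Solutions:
 h(c) = C1 + Integral(C2*airyai(-15^(1/3)*c/6) + C3*airybi(-15^(1/3)*c/6), c)


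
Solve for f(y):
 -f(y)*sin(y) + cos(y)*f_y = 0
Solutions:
 f(y) = C1/cos(y)


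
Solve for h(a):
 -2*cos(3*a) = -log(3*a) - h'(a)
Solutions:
 h(a) = C1 - a*log(a) - a*log(3) + a + 2*sin(3*a)/3


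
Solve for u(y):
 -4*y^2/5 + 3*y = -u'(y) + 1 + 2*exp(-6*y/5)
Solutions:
 u(y) = C1 + 4*y^3/15 - 3*y^2/2 + y - 5*exp(-6*y/5)/3


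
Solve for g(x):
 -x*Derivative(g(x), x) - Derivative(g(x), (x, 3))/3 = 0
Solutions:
 g(x) = C1 + Integral(C2*airyai(-3^(1/3)*x) + C3*airybi(-3^(1/3)*x), x)


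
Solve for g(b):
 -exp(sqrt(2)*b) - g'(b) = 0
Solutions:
 g(b) = C1 - sqrt(2)*exp(sqrt(2)*b)/2


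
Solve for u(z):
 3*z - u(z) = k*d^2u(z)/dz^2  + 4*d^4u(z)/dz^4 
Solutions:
 u(z) = C1*exp(-sqrt(2)*z*sqrt(-k - sqrt(k^2 - 16))/4) + C2*exp(sqrt(2)*z*sqrt(-k - sqrt(k^2 - 16))/4) + C3*exp(-sqrt(2)*z*sqrt(-k + sqrt(k^2 - 16))/4) + C4*exp(sqrt(2)*z*sqrt(-k + sqrt(k^2 - 16))/4) + 3*z


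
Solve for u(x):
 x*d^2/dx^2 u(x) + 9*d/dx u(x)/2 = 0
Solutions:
 u(x) = C1 + C2/x^(7/2)


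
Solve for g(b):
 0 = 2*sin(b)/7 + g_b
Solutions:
 g(b) = C1 + 2*cos(b)/7


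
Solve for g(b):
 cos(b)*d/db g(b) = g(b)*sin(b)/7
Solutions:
 g(b) = C1/cos(b)^(1/7)


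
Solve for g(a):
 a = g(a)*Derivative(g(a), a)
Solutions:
 g(a) = -sqrt(C1 + a^2)
 g(a) = sqrt(C1 + a^2)


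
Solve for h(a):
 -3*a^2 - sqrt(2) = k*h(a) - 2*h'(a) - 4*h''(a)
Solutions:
 h(a) = C1*exp(a*(sqrt(4*k + 1) - 1)/4) + C2*exp(-a*(sqrt(4*k + 1) + 1)/4) - 3*a^2/k - 12*a/k^2 - sqrt(2)/k - 24/k^2 - 24/k^3


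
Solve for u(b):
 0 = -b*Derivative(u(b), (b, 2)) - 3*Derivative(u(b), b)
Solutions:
 u(b) = C1 + C2/b^2


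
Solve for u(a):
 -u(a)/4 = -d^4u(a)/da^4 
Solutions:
 u(a) = C1*exp(-sqrt(2)*a/2) + C2*exp(sqrt(2)*a/2) + C3*sin(sqrt(2)*a/2) + C4*cos(sqrt(2)*a/2)


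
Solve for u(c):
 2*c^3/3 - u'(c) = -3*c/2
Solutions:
 u(c) = C1 + c^4/6 + 3*c^2/4


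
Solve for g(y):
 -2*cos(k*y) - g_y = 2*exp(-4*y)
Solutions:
 g(y) = C1 + exp(-4*y)/2 - 2*sin(k*y)/k


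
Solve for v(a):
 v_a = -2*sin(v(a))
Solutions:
 v(a) = -acos((-C1 - exp(4*a))/(C1 - exp(4*a))) + 2*pi
 v(a) = acos((-C1 - exp(4*a))/(C1 - exp(4*a)))


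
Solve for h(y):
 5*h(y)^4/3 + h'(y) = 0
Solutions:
 h(y) = (-1 - sqrt(3)*I)*(1/(C1 + 5*y))^(1/3)/2
 h(y) = (-1 + sqrt(3)*I)*(1/(C1 + 5*y))^(1/3)/2
 h(y) = (1/(C1 + 5*y))^(1/3)


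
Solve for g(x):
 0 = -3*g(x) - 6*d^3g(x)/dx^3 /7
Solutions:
 g(x) = C3*exp(-2^(2/3)*7^(1/3)*x/2) + (C1*sin(2^(2/3)*sqrt(3)*7^(1/3)*x/4) + C2*cos(2^(2/3)*sqrt(3)*7^(1/3)*x/4))*exp(2^(2/3)*7^(1/3)*x/4)


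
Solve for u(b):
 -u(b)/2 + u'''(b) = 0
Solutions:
 u(b) = C3*exp(2^(2/3)*b/2) + (C1*sin(2^(2/3)*sqrt(3)*b/4) + C2*cos(2^(2/3)*sqrt(3)*b/4))*exp(-2^(2/3)*b/4)


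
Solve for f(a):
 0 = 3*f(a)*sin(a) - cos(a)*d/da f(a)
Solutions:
 f(a) = C1/cos(a)^3


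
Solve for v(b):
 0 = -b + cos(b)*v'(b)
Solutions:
 v(b) = C1 + Integral(b/cos(b), b)


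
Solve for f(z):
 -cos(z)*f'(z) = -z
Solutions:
 f(z) = C1 + Integral(z/cos(z), z)


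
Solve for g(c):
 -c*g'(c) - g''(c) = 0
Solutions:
 g(c) = C1 + C2*erf(sqrt(2)*c/2)


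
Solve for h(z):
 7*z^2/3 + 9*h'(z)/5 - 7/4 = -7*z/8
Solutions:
 h(z) = C1 - 35*z^3/81 - 35*z^2/144 + 35*z/36


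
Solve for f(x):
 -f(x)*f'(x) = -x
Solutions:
 f(x) = -sqrt(C1 + x^2)
 f(x) = sqrt(C1 + x^2)


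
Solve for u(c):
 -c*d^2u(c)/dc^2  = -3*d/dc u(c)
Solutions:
 u(c) = C1 + C2*c^4


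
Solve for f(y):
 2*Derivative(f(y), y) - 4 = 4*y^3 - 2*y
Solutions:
 f(y) = C1 + y^4/2 - y^2/2 + 2*y


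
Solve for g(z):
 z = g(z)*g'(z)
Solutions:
 g(z) = -sqrt(C1 + z^2)
 g(z) = sqrt(C1 + z^2)


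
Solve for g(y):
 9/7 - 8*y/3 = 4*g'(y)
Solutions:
 g(y) = C1 - y^2/3 + 9*y/28


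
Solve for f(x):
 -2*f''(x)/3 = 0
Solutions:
 f(x) = C1 + C2*x


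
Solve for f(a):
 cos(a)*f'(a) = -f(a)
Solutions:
 f(a) = C1*sqrt(sin(a) - 1)/sqrt(sin(a) + 1)


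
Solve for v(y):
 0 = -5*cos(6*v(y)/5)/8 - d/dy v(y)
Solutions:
 5*y/8 - 5*log(sin(6*v(y)/5) - 1)/12 + 5*log(sin(6*v(y)/5) + 1)/12 = C1


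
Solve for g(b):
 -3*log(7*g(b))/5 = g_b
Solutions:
 5*Integral(1/(log(_y) + log(7)), (_y, g(b)))/3 = C1 - b


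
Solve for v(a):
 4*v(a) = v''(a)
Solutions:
 v(a) = C1*exp(-2*a) + C2*exp(2*a)


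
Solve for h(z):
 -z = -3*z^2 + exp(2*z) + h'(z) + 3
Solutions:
 h(z) = C1 + z^3 - z^2/2 - 3*z - exp(2*z)/2


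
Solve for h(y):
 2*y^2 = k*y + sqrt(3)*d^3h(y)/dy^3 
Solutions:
 h(y) = C1 + C2*y + C3*y^2 - sqrt(3)*k*y^4/72 + sqrt(3)*y^5/90


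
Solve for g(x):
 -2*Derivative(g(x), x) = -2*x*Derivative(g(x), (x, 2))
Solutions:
 g(x) = C1 + C2*x^2


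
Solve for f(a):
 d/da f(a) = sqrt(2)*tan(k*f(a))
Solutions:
 f(a) = Piecewise((-asin(exp(C1*k + sqrt(2)*a*k))/k + pi/k, Ne(k, 0)), (nan, True))
 f(a) = Piecewise((asin(exp(C1*k + sqrt(2)*a*k))/k, Ne(k, 0)), (nan, True))


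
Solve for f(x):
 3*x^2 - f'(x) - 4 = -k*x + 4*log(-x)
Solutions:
 f(x) = C1 + k*x^2/2 + x^3 - 4*x*log(-x)


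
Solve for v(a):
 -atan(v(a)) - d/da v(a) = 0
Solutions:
 Integral(1/atan(_y), (_y, v(a))) = C1 - a


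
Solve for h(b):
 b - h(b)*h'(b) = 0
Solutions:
 h(b) = -sqrt(C1 + b^2)
 h(b) = sqrt(C1 + b^2)


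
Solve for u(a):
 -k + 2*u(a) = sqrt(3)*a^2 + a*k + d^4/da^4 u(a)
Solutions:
 u(a) = C1*exp(-2^(1/4)*a) + C2*exp(2^(1/4)*a) + C3*sin(2^(1/4)*a) + C4*cos(2^(1/4)*a) + sqrt(3)*a^2/2 + a*k/2 + k/2


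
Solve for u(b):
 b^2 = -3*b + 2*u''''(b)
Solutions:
 u(b) = C1 + C2*b + C3*b^2 + C4*b^3 + b^6/720 + b^5/80


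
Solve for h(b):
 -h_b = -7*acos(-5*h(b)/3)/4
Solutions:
 Integral(1/acos(-5*_y/3), (_y, h(b))) = C1 + 7*b/4


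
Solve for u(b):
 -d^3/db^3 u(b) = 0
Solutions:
 u(b) = C1 + C2*b + C3*b^2


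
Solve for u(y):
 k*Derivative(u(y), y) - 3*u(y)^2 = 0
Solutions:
 u(y) = -k/(C1*k + 3*y)


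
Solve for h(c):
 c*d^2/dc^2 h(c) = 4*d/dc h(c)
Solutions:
 h(c) = C1 + C2*c^5


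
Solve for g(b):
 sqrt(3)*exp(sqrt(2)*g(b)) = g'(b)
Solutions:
 g(b) = sqrt(2)*(2*log(-1/(C1 + sqrt(3)*b)) - log(2))/4


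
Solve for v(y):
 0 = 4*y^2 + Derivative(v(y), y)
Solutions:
 v(y) = C1 - 4*y^3/3


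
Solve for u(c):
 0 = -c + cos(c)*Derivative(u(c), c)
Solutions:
 u(c) = C1 + Integral(c/cos(c), c)


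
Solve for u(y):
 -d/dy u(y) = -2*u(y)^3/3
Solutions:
 u(y) = -sqrt(6)*sqrt(-1/(C1 + 2*y))/2
 u(y) = sqrt(6)*sqrt(-1/(C1 + 2*y))/2


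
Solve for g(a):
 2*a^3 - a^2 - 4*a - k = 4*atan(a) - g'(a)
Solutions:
 g(a) = C1 - a^4/2 + a^3/3 + 2*a^2 + a*k + 4*a*atan(a) - 2*log(a^2 + 1)


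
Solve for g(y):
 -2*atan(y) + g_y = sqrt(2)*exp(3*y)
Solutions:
 g(y) = C1 + 2*y*atan(y) + sqrt(2)*exp(3*y)/3 - log(y^2 + 1)


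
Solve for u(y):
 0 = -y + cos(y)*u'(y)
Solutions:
 u(y) = C1 + Integral(y/cos(y), y)


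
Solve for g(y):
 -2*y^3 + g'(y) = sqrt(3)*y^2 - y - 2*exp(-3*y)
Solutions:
 g(y) = C1 + y^4/2 + sqrt(3)*y^3/3 - y^2/2 + 2*exp(-3*y)/3


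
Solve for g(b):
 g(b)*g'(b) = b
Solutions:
 g(b) = -sqrt(C1 + b^2)
 g(b) = sqrt(C1 + b^2)


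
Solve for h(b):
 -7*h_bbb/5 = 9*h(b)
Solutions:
 h(b) = C3*exp(b*(-45^(1/3)*7^(2/3) + 3*21^(2/3)*5^(1/3))/28)*sin(3*3^(1/6)*5^(1/3)*7^(2/3)*b/14) + C4*exp(b*(-45^(1/3)*7^(2/3) + 3*21^(2/3)*5^(1/3))/28)*cos(3*3^(1/6)*5^(1/3)*7^(2/3)*b/14) + C5*exp(-b*(45^(1/3)*7^(2/3) + 3*21^(2/3)*5^(1/3))/28) + (C1*sin(3*3^(1/6)*5^(1/3)*7^(2/3)*b/14) + C2*cos(3*3^(1/6)*5^(1/3)*7^(2/3)*b/14))*exp(45^(1/3)*7^(2/3)*b/14)


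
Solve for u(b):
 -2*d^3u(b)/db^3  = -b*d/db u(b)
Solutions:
 u(b) = C1 + Integral(C2*airyai(2^(2/3)*b/2) + C3*airybi(2^(2/3)*b/2), b)


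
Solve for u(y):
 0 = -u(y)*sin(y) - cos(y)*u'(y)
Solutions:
 u(y) = C1*cos(y)


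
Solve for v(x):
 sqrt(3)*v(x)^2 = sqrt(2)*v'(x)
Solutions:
 v(x) = -2/(C1 + sqrt(6)*x)


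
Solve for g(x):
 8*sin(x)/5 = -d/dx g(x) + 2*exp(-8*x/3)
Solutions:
 g(x) = C1 + 8*cos(x)/5 - 3*exp(-8*x/3)/4


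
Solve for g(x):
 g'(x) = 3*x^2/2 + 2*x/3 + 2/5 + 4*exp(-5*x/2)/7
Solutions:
 g(x) = C1 + x^3/2 + x^2/3 + 2*x/5 - 8*exp(-5*x/2)/35


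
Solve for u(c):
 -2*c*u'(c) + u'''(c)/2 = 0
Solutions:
 u(c) = C1 + Integral(C2*airyai(2^(2/3)*c) + C3*airybi(2^(2/3)*c), c)


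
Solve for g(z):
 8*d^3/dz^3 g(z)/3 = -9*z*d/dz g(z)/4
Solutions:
 g(z) = C1 + Integral(C2*airyai(-3*2^(1/3)*z/4) + C3*airybi(-3*2^(1/3)*z/4), z)


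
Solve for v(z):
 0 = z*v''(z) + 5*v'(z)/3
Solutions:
 v(z) = C1 + C2/z^(2/3)


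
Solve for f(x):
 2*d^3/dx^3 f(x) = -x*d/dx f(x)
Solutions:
 f(x) = C1 + Integral(C2*airyai(-2^(2/3)*x/2) + C3*airybi(-2^(2/3)*x/2), x)


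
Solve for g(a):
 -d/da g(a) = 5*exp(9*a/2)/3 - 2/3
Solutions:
 g(a) = C1 + 2*a/3 - 10*exp(9*a/2)/27


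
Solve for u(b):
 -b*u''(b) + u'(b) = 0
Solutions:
 u(b) = C1 + C2*b^2


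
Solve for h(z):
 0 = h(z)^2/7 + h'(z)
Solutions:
 h(z) = 7/(C1 + z)


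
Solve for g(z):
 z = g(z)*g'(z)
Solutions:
 g(z) = -sqrt(C1 + z^2)
 g(z) = sqrt(C1 + z^2)


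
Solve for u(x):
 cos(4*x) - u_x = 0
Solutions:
 u(x) = C1 + sin(4*x)/4


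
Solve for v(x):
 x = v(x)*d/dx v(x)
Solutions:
 v(x) = -sqrt(C1 + x^2)
 v(x) = sqrt(C1 + x^2)


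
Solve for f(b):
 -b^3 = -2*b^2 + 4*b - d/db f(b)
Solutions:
 f(b) = C1 + b^4/4 - 2*b^3/3 + 2*b^2


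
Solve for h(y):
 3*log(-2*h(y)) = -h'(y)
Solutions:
 Integral(1/(log(-_y) + log(2)), (_y, h(y)))/3 = C1 - y


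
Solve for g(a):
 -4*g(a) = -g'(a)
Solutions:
 g(a) = C1*exp(4*a)


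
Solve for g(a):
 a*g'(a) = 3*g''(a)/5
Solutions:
 g(a) = C1 + C2*erfi(sqrt(30)*a/6)


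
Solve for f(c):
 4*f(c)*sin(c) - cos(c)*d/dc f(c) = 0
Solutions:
 f(c) = C1/cos(c)^4


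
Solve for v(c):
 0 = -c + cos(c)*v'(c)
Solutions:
 v(c) = C1 + Integral(c/cos(c), c)


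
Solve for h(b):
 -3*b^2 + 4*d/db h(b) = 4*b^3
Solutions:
 h(b) = C1 + b^4/4 + b^3/4


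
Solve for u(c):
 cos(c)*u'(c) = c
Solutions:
 u(c) = C1 + Integral(c/cos(c), c)


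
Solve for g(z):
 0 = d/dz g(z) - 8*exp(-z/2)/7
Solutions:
 g(z) = C1 - 16*exp(-z/2)/7


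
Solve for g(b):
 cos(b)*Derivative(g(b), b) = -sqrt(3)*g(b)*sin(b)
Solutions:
 g(b) = C1*cos(b)^(sqrt(3))


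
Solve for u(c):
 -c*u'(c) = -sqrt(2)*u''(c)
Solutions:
 u(c) = C1 + C2*erfi(2^(1/4)*c/2)


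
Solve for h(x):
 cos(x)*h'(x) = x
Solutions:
 h(x) = C1 + Integral(x/cos(x), x)


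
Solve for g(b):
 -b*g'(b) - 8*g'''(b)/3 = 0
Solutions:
 g(b) = C1 + Integral(C2*airyai(-3^(1/3)*b/2) + C3*airybi(-3^(1/3)*b/2), b)


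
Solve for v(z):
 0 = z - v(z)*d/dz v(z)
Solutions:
 v(z) = -sqrt(C1 + z^2)
 v(z) = sqrt(C1 + z^2)


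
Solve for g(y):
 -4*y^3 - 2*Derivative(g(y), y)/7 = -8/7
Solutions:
 g(y) = C1 - 7*y^4/2 + 4*y


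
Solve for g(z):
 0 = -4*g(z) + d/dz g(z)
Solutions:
 g(z) = C1*exp(4*z)


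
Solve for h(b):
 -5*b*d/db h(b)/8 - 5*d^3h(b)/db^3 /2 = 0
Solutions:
 h(b) = C1 + Integral(C2*airyai(-2^(1/3)*b/2) + C3*airybi(-2^(1/3)*b/2), b)


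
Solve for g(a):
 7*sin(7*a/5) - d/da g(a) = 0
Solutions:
 g(a) = C1 - 5*cos(7*a/5)


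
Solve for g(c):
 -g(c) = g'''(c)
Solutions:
 g(c) = C3*exp(-c) + (C1*sin(sqrt(3)*c/2) + C2*cos(sqrt(3)*c/2))*exp(c/2)


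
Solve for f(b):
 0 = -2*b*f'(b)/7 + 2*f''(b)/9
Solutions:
 f(b) = C1 + C2*erfi(3*sqrt(14)*b/14)


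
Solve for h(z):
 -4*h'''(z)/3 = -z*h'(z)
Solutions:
 h(z) = C1 + Integral(C2*airyai(6^(1/3)*z/2) + C3*airybi(6^(1/3)*z/2), z)


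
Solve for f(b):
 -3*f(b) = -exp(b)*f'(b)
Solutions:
 f(b) = C1*exp(-3*exp(-b))


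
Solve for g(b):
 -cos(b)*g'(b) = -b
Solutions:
 g(b) = C1 + Integral(b/cos(b), b)


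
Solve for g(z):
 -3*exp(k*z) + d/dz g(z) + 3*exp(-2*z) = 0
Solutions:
 g(z) = C1 + 3*exp(-2*z)/2 + 3*exp(k*z)/k


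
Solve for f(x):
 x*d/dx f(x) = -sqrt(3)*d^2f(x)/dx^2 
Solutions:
 f(x) = C1 + C2*erf(sqrt(2)*3^(3/4)*x/6)


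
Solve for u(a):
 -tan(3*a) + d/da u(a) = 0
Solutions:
 u(a) = C1 - log(cos(3*a))/3


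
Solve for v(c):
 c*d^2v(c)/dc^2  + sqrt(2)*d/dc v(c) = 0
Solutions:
 v(c) = C1 + C2*c^(1 - sqrt(2))


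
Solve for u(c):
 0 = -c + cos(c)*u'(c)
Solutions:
 u(c) = C1 + Integral(c/cos(c), c)


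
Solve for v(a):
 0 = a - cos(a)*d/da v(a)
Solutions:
 v(a) = C1 + Integral(a/cos(a), a)


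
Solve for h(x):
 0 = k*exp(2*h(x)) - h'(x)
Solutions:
 h(x) = log(-sqrt(-1/(C1 + k*x))) - log(2)/2
 h(x) = log(-1/(C1 + k*x))/2 - log(2)/2


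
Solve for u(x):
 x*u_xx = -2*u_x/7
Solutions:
 u(x) = C1 + C2*x^(5/7)


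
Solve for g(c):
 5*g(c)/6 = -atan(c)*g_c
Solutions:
 g(c) = C1*exp(-5*Integral(1/atan(c), c)/6)


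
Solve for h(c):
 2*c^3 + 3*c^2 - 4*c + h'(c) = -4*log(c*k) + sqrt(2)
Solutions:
 h(c) = C1 - c^4/2 - c^3 + 2*c^2 - 4*c*log(c*k) + c*(sqrt(2) + 4)


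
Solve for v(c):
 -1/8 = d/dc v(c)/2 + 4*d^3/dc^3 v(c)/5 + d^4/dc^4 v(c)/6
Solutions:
 v(c) = C1 + C2*exp(c*(-32 + 128*2^(1/3)/(5*sqrt(36345) + 1399)^(1/3) + 2^(2/3)*(5*sqrt(36345) + 1399)^(1/3))/20)*sin(2^(1/3)*sqrt(3)*c*(-2^(1/3)*(5*sqrt(36345) + 1399)^(1/3) + 128/(5*sqrt(36345) + 1399)^(1/3))/20) + C3*exp(c*(-32 + 128*2^(1/3)/(5*sqrt(36345) + 1399)^(1/3) + 2^(2/3)*(5*sqrt(36345) + 1399)^(1/3))/20)*cos(2^(1/3)*sqrt(3)*c*(-2^(1/3)*(5*sqrt(36345) + 1399)^(1/3) + 128/(5*sqrt(36345) + 1399)^(1/3))/20) + C4*exp(-c*(128*2^(1/3)/(5*sqrt(36345) + 1399)^(1/3) + 16 + 2^(2/3)*(5*sqrt(36345) + 1399)^(1/3))/10) - c/4


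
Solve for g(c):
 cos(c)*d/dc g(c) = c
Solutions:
 g(c) = C1 + Integral(c/cos(c), c)


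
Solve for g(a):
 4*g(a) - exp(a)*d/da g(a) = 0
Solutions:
 g(a) = C1*exp(-4*exp(-a))


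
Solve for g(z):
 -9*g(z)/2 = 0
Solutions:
 g(z) = 0


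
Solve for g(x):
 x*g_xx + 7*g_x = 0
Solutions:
 g(x) = C1 + C2/x^6


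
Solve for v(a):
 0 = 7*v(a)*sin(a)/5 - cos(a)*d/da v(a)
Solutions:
 v(a) = C1/cos(a)^(7/5)


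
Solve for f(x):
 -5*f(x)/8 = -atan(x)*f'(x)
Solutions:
 f(x) = C1*exp(5*Integral(1/atan(x), x)/8)


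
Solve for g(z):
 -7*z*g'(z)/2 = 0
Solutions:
 g(z) = C1


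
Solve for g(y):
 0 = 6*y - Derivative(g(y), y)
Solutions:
 g(y) = C1 + 3*y^2


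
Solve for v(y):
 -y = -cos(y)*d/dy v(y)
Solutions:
 v(y) = C1 + Integral(y/cos(y), y)


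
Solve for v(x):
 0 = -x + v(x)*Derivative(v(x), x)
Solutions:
 v(x) = -sqrt(C1 + x^2)
 v(x) = sqrt(C1 + x^2)


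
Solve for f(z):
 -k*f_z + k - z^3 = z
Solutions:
 f(z) = C1 + z - z^4/(4*k) - z^2/(2*k)


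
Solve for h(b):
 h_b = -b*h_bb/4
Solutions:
 h(b) = C1 + C2/b^3


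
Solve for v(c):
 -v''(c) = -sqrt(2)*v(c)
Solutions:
 v(c) = C1*exp(-2^(1/4)*c) + C2*exp(2^(1/4)*c)


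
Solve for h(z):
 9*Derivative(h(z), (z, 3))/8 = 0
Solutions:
 h(z) = C1 + C2*z + C3*z^2


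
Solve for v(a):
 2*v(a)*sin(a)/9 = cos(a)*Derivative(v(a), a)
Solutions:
 v(a) = C1/cos(a)^(2/9)
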